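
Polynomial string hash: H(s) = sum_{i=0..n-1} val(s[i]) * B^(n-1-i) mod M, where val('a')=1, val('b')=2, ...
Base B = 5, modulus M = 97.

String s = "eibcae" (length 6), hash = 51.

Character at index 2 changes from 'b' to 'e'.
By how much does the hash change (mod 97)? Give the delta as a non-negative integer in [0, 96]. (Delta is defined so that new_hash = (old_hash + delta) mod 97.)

Answer: 84

Derivation:
Delta formula: (val(new) - val(old)) * B^(n-1-k) mod M
  val('e') - val('b') = 5 - 2 = 3
  B^(n-1-k) = 5^3 mod 97 = 28
  Delta = 3 * 28 mod 97 = 84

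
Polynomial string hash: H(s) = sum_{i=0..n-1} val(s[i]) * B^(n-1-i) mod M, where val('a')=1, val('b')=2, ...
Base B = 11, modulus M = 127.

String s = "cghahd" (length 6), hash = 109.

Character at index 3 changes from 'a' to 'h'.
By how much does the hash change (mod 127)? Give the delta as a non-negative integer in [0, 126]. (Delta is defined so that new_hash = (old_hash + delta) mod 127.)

Delta formula: (val(new) - val(old)) * B^(n-1-k) mod M
  val('h') - val('a') = 8 - 1 = 7
  B^(n-1-k) = 11^2 mod 127 = 121
  Delta = 7 * 121 mod 127 = 85

Answer: 85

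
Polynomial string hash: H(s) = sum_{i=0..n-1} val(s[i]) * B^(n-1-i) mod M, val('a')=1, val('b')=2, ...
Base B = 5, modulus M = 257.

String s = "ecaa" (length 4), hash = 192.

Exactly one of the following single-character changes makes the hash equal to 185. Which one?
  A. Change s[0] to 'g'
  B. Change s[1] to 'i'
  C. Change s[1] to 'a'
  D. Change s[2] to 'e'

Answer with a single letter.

Answer: A

Derivation:
Option A: s[0]='e'->'g', delta=(7-5)*5^3 mod 257 = 250, hash=192+250 mod 257 = 185 <-- target
Option B: s[1]='c'->'i', delta=(9-3)*5^2 mod 257 = 150, hash=192+150 mod 257 = 85
Option C: s[1]='c'->'a', delta=(1-3)*5^2 mod 257 = 207, hash=192+207 mod 257 = 142
Option D: s[2]='a'->'e', delta=(5-1)*5^1 mod 257 = 20, hash=192+20 mod 257 = 212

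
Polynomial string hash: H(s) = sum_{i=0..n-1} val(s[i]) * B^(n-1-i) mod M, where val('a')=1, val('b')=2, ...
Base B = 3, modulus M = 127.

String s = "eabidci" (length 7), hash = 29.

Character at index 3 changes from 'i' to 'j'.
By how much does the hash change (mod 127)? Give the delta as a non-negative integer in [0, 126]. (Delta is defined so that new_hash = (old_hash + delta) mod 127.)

Answer: 27

Derivation:
Delta formula: (val(new) - val(old)) * B^(n-1-k) mod M
  val('j') - val('i') = 10 - 9 = 1
  B^(n-1-k) = 3^3 mod 127 = 27
  Delta = 1 * 27 mod 127 = 27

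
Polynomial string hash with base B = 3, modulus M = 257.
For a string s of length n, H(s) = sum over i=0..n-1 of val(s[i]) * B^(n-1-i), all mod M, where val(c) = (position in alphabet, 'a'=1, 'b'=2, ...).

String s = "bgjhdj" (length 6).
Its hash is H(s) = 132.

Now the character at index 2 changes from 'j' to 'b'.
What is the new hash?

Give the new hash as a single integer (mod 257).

val('j') = 10, val('b') = 2
Position k = 2, exponent = n-1-k = 3
B^3 mod M = 3^3 mod 257 = 27
Delta = (2 - 10) * 27 mod 257 = 41
New hash = (132 + 41) mod 257 = 173

Answer: 173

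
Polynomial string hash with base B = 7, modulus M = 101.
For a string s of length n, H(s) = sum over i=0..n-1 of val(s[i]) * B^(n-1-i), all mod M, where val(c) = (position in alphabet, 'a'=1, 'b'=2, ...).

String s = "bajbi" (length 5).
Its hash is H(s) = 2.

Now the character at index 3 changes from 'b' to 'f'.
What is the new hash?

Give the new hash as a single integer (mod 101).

val('b') = 2, val('f') = 6
Position k = 3, exponent = n-1-k = 1
B^1 mod M = 7^1 mod 101 = 7
Delta = (6 - 2) * 7 mod 101 = 28
New hash = (2 + 28) mod 101 = 30

Answer: 30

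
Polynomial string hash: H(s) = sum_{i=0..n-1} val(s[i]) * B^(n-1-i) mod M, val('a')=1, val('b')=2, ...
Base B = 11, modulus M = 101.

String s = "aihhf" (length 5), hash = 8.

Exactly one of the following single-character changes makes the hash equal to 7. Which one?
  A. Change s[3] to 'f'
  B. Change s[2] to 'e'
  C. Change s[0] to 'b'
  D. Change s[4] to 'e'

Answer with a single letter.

Option A: s[3]='h'->'f', delta=(6-8)*11^1 mod 101 = 79, hash=8+79 mod 101 = 87
Option B: s[2]='h'->'e', delta=(5-8)*11^2 mod 101 = 41, hash=8+41 mod 101 = 49
Option C: s[0]='a'->'b', delta=(2-1)*11^4 mod 101 = 97, hash=8+97 mod 101 = 4
Option D: s[4]='f'->'e', delta=(5-6)*11^0 mod 101 = 100, hash=8+100 mod 101 = 7 <-- target

Answer: D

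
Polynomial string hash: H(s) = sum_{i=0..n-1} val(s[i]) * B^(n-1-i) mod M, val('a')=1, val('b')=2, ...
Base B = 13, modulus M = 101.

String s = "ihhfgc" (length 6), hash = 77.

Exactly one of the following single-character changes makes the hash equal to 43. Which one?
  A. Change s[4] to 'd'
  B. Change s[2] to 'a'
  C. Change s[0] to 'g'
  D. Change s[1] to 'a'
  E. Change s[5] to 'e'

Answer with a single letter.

Answer: C

Derivation:
Option A: s[4]='g'->'d', delta=(4-7)*13^1 mod 101 = 62, hash=77+62 mod 101 = 38
Option B: s[2]='h'->'a', delta=(1-8)*13^3 mod 101 = 74, hash=77+74 mod 101 = 50
Option C: s[0]='i'->'g', delta=(7-9)*13^5 mod 101 = 67, hash=77+67 mod 101 = 43 <-- target
Option D: s[1]='h'->'a', delta=(1-8)*13^4 mod 101 = 53, hash=77+53 mod 101 = 29
Option E: s[5]='c'->'e', delta=(5-3)*13^0 mod 101 = 2, hash=77+2 mod 101 = 79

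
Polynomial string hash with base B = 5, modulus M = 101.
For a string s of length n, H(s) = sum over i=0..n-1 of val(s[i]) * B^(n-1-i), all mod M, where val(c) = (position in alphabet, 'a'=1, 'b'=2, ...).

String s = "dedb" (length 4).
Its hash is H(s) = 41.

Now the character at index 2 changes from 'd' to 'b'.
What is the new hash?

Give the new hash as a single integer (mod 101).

Answer: 31

Derivation:
val('d') = 4, val('b') = 2
Position k = 2, exponent = n-1-k = 1
B^1 mod M = 5^1 mod 101 = 5
Delta = (2 - 4) * 5 mod 101 = 91
New hash = (41 + 91) mod 101 = 31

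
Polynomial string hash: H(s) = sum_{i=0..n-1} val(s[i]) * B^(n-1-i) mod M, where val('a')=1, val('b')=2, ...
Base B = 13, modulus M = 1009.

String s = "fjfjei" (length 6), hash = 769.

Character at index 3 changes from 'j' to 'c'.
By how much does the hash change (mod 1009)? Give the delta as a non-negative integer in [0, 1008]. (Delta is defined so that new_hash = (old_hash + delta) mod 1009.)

Delta formula: (val(new) - val(old)) * B^(n-1-k) mod M
  val('c') - val('j') = 3 - 10 = -7
  B^(n-1-k) = 13^2 mod 1009 = 169
  Delta = -7 * 169 mod 1009 = 835

Answer: 835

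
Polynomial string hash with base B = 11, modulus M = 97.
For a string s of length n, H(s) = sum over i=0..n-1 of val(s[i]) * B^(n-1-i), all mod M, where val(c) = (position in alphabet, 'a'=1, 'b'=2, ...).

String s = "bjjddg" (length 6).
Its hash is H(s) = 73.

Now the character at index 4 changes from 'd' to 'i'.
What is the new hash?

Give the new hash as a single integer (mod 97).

Answer: 31

Derivation:
val('d') = 4, val('i') = 9
Position k = 4, exponent = n-1-k = 1
B^1 mod M = 11^1 mod 97 = 11
Delta = (9 - 4) * 11 mod 97 = 55
New hash = (73 + 55) mod 97 = 31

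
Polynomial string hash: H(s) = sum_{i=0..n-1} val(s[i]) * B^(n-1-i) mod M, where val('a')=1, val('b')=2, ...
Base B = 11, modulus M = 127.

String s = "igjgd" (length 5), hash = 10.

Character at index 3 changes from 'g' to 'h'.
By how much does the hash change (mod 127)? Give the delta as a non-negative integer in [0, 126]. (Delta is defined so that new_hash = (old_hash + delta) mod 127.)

Delta formula: (val(new) - val(old)) * B^(n-1-k) mod M
  val('h') - val('g') = 8 - 7 = 1
  B^(n-1-k) = 11^1 mod 127 = 11
  Delta = 1 * 11 mod 127 = 11

Answer: 11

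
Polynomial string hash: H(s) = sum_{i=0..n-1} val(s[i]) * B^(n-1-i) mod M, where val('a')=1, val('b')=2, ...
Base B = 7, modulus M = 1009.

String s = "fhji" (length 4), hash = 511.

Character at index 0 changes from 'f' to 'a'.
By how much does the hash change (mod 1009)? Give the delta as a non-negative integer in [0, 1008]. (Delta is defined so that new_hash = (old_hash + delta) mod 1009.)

Answer: 303

Derivation:
Delta formula: (val(new) - val(old)) * B^(n-1-k) mod M
  val('a') - val('f') = 1 - 6 = -5
  B^(n-1-k) = 7^3 mod 1009 = 343
  Delta = -5 * 343 mod 1009 = 303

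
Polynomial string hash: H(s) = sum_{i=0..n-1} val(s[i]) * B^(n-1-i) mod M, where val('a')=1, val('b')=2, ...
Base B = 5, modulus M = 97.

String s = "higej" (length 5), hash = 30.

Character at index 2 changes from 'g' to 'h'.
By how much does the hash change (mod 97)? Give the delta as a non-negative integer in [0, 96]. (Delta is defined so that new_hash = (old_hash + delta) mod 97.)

Delta formula: (val(new) - val(old)) * B^(n-1-k) mod M
  val('h') - val('g') = 8 - 7 = 1
  B^(n-1-k) = 5^2 mod 97 = 25
  Delta = 1 * 25 mod 97 = 25

Answer: 25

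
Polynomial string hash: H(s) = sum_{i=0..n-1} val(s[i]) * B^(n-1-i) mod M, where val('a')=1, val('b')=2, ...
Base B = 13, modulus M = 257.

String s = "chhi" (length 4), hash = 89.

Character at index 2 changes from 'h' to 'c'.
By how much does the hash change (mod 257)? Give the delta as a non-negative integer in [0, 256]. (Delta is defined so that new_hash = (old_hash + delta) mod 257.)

Answer: 192

Derivation:
Delta formula: (val(new) - val(old)) * B^(n-1-k) mod M
  val('c') - val('h') = 3 - 8 = -5
  B^(n-1-k) = 13^1 mod 257 = 13
  Delta = -5 * 13 mod 257 = 192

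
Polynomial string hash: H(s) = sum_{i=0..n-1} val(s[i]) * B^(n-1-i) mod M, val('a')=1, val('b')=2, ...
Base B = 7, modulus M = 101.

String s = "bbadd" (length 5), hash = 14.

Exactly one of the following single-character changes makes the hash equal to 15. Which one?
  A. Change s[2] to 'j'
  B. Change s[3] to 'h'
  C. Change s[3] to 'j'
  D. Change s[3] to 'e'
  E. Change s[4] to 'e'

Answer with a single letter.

Option A: s[2]='a'->'j', delta=(10-1)*7^2 mod 101 = 37, hash=14+37 mod 101 = 51
Option B: s[3]='d'->'h', delta=(8-4)*7^1 mod 101 = 28, hash=14+28 mod 101 = 42
Option C: s[3]='d'->'j', delta=(10-4)*7^1 mod 101 = 42, hash=14+42 mod 101 = 56
Option D: s[3]='d'->'e', delta=(5-4)*7^1 mod 101 = 7, hash=14+7 mod 101 = 21
Option E: s[4]='d'->'e', delta=(5-4)*7^0 mod 101 = 1, hash=14+1 mod 101 = 15 <-- target

Answer: E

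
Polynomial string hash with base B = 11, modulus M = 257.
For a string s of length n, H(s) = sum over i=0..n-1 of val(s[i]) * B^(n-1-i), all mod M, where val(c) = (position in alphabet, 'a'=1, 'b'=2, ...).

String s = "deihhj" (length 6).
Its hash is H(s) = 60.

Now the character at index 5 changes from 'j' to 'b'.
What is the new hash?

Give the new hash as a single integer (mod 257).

val('j') = 10, val('b') = 2
Position k = 5, exponent = n-1-k = 0
B^0 mod M = 11^0 mod 257 = 1
Delta = (2 - 10) * 1 mod 257 = 249
New hash = (60 + 249) mod 257 = 52

Answer: 52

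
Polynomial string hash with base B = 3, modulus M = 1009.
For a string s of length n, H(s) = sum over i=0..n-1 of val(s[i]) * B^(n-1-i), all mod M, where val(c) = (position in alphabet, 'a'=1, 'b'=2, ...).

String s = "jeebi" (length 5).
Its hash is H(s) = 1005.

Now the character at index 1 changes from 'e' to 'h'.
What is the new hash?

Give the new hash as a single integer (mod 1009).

Answer: 77

Derivation:
val('e') = 5, val('h') = 8
Position k = 1, exponent = n-1-k = 3
B^3 mod M = 3^3 mod 1009 = 27
Delta = (8 - 5) * 27 mod 1009 = 81
New hash = (1005 + 81) mod 1009 = 77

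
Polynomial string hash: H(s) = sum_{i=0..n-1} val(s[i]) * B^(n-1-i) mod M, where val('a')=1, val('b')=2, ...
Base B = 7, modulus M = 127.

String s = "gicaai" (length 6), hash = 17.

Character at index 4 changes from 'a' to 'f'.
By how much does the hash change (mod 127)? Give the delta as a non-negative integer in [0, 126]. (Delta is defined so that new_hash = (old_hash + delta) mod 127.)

Answer: 35

Derivation:
Delta formula: (val(new) - val(old)) * B^(n-1-k) mod M
  val('f') - val('a') = 6 - 1 = 5
  B^(n-1-k) = 7^1 mod 127 = 7
  Delta = 5 * 7 mod 127 = 35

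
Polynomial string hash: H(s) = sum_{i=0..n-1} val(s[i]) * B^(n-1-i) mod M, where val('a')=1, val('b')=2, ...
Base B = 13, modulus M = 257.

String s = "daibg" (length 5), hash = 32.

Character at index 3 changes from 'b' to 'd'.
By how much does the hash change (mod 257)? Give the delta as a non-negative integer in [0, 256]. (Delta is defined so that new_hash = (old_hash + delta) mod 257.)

Delta formula: (val(new) - val(old)) * B^(n-1-k) mod M
  val('d') - val('b') = 4 - 2 = 2
  B^(n-1-k) = 13^1 mod 257 = 13
  Delta = 2 * 13 mod 257 = 26

Answer: 26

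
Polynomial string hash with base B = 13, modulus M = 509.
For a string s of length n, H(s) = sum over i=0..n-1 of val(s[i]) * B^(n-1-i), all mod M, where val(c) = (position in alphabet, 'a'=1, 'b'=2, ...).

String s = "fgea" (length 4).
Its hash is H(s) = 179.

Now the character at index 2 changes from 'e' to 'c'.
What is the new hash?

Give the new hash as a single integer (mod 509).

val('e') = 5, val('c') = 3
Position k = 2, exponent = n-1-k = 1
B^1 mod M = 13^1 mod 509 = 13
Delta = (3 - 5) * 13 mod 509 = 483
New hash = (179 + 483) mod 509 = 153

Answer: 153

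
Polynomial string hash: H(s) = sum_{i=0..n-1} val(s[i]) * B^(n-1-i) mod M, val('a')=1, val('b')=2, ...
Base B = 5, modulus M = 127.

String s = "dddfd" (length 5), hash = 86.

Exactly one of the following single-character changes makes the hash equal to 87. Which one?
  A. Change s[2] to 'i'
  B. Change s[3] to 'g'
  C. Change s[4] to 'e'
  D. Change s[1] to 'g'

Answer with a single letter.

Answer: C

Derivation:
Option A: s[2]='d'->'i', delta=(9-4)*5^2 mod 127 = 125, hash=86+125 mod 127 = 84
Option B: s[3]='f'->'g', delta=(7-6)*5^1 mod 127 = 5, hash=86+5 mod 127 = 91
Option C: s[4]='d'->'e', delta=(5-4)*5^0 mod 127 = 1, hash=86+1 mod 127 = 87 <-- target
Option D: s[1]='d'->'g', delta=(7-4)*5^3 mod 127 = 121, hash=86+121 mod 127 = 80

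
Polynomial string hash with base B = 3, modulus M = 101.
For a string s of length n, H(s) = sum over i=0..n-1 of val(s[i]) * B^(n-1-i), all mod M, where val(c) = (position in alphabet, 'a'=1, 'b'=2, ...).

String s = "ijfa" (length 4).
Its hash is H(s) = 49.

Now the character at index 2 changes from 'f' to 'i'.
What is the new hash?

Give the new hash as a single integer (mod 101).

val('f') = 6, val('i') = 9
Position k = 2, exponent = n-1-k = 1
B^1 mod M = 3^1 mod 101 = 3
Delta = (9 - 6) * 3 mod 101 = 9
New hash = (49 + 9) mod 101 = 58

Answer: 58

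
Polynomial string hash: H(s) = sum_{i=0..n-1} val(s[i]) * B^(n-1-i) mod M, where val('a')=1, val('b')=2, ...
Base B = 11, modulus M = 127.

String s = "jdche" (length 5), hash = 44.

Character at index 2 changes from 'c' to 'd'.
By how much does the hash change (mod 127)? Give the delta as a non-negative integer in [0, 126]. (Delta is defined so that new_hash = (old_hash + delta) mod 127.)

Answer: 121

Derivation:
Delta formula: (val(new) - val(old)) * B^(n-1-k) mod M
  val('d') - val('c') = 4 - 3 = 1
  B^(n-1-k) = 11^2 mod 127 = 121
  Delta = 1 * 121 mod 127 = 121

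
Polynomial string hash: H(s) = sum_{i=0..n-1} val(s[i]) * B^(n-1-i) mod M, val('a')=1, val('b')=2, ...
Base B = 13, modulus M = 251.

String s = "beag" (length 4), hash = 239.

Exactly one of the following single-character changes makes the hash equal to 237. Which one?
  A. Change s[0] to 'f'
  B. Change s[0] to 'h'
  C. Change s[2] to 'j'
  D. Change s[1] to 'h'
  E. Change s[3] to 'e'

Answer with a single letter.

Option A: s[0]='b'->'f', delta=(6-2)*13^3 mod 251 = 3, hash=239+3 mod 251 = 242
Option B: s[0]='b'->'h', delta=(8-2)*13^3 mod 251 = 130, hash=239+130 mod 251 = 118
Option C: s[2]='a'->'j', delta=(10-1)*13^1 mod 251 = 117, hash=239+117 mod 251 = 105
Option D: s[1]='e'->'h', delta=(8-5)*13^2 mod 251 = 5, hash=239+5 mod 251 = 244
Option E: s[3]='g'->'e', delta=(5-7)*13^0 mod 251 = 249, hash=239+249 mod 251 = 237 <-- target

Answer: E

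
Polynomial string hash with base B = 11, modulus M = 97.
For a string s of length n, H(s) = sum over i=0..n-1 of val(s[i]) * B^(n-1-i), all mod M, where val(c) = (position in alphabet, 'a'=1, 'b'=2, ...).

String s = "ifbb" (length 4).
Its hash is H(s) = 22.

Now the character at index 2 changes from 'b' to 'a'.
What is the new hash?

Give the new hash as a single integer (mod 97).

Answer: 11

Derivation:
val('b') = 2, val('a') = 1
Position k = 2, exponent = n-1-k = 1
B^1 mod M = 11^1 mod 97 = 11
Delta = (1 - 2) * 11 mod 97 = 86
New hash = (22 + 86) mod 97 = 11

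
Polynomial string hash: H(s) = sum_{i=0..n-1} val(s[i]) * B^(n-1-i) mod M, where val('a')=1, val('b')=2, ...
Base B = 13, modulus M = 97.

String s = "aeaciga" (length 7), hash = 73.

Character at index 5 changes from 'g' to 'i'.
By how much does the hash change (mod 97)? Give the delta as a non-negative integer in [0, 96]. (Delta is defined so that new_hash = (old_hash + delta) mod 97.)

Answer: 26

Derivation:
Delta formula: (val(new) - val(old)) * B^(n-1-k) mod M
  val('i') - val('g') = 9 - 7 = 2
  B^(n-1-k) = 13^1 mod 97 = 13
  Delta = 2 * 13 mod 97 = 26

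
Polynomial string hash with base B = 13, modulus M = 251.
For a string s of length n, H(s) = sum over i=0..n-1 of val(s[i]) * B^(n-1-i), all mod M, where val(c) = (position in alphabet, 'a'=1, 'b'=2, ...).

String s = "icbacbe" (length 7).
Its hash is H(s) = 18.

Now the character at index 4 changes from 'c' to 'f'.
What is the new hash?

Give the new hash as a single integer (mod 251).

Answer: 23

Derivation:
val('c') = 3, val('f') = 6
Position k = 4, exponent = n-1-k = 2
B^2 mod M = 13^2 mod 251 = 169
Delta = (6 - 3) * 169 mod 251 = 5
New hash = (18 + 5) mod 251 = 23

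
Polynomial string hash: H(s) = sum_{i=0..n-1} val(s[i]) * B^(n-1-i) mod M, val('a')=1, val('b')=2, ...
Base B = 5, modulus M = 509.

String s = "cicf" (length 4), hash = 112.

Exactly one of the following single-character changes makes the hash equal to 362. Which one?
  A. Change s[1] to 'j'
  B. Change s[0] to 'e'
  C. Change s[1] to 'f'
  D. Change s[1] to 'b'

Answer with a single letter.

Answer: B

Derivation:
Option A: s[1]='i'->'j', delta=(10-9)*5^2 mod 509 = 25, hash=112+25 mod 509 = 137
Option B: s[0]='c'->'e', delta=(5-3)*5^3 mod 509 = 250, hash=112+250 mod 509 = 362 <-- target
Option C: s[1]='i'->'f', delta=(6-9)*5^2 mod 509 = 434, hash=112+434 mod 509 = 37
Option D: s[1]='i'->'b', delta=(2-9)*5^2 mod 509 = 334, hash=112+334 mod 509 = 446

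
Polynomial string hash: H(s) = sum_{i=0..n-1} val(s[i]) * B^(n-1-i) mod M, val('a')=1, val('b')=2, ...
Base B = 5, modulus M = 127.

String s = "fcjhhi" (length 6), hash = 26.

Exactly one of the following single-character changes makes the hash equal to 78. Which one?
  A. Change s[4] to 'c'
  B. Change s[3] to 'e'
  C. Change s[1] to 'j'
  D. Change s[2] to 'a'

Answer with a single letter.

Answer: B

Derivation:
Option A: s[4]='h'->'c', delta=(3-8)*5^1 mod 127 = 102, hash=26+102 mod 127 = 1
Option B: s[3]='h'->'e', delta=(5-8)*5^2 mod 127 = 52, hash=26+52 mod 127 = 78 <-- target
Option C: s[1]='c'->'j', delta=(10-3)*5^4 mod 127 = 57, hash=26+57 mod 127 = 83
Option D: s[2]='j'->'a', delta=(1-10)*5^3 mod 127 = 18, hash=26+18 mod 127 = 44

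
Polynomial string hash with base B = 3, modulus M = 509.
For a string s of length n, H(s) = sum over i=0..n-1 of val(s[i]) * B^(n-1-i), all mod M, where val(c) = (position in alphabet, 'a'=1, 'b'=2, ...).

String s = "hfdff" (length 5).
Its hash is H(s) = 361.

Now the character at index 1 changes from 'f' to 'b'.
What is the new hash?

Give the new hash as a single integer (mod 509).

Answer: 253

Derivation:
val('f') = 6, val('b') = 2
Position k = 1, exponent = n-1-k = 3
B^3 mod M = 3^3 mod 509 = 27
Delta = (2 - 6) * 27 mod 509 = 401
New hash = (361 + 401) mod 509 = 253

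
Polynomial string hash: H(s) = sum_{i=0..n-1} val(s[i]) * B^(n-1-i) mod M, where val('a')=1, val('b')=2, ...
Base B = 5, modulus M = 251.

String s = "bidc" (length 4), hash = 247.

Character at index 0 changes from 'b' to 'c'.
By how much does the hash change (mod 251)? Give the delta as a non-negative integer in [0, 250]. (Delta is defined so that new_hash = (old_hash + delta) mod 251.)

Answer: 125

Derivation:
Delta formula: (val(new) - val(old)) * B^(n-1-k) mod M
  val('c') - val('b') = 3 - 2 = 1
  B^(n-1-k) = 5^3 mod 251 = 125
  Delta = 1 * 125 mod 251 = 125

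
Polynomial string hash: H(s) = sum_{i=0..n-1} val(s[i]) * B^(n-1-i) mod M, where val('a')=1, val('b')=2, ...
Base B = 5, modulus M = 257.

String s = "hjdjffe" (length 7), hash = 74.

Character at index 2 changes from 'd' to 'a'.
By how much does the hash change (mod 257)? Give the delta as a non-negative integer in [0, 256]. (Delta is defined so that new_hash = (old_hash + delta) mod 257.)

Delta formula: (val(new) - val(old)) * B^(n-1-k) mod M
  val('a') - val('d') = 1 - 4 = -3
  B^(n-1-k) = 5^4 mod 257 = 111
  Delta = -3 * 111 mod 257 = 181

Answer: 181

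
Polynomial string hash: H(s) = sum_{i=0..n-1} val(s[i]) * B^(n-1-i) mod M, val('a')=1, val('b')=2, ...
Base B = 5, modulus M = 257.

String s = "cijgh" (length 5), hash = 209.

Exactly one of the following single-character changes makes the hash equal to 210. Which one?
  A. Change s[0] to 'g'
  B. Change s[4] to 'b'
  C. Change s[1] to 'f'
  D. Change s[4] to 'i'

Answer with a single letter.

Answer: D

Derivation:
Option A: s[0]='c'->'g', delta=(7-3)*5^4 mod 257 = 187, hash=209+187 mod 257 = 139
Option B: s[4]='h'->'b', delta=(2-8)*5^0 mod 257 = 251, hash=209+251 mod 257 = 203
Option C: s[1]='i'->'f', delta=(6-9)*5^3 mod 257 = 139, hash=209+139 mod 257 = 91
Option D: s[4]='h'->'i', delta=(9-8)*5^0 mod 257 = 1, hash=209+1 mod 257 = 210 <-- target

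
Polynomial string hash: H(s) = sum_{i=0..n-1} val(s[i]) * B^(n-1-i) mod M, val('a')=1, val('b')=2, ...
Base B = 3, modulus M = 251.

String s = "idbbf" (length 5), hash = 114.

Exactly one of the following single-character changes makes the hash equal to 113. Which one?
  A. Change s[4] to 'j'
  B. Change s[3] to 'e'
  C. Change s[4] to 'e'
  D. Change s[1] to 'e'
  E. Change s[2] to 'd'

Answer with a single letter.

Option A: s[4]='f'->'j', delta=(10-6)*3^0 mod 251 = 4, hash=114+4 mod 251 = 118
Option B: s[3]='b'->'e', delta=(5-2)*3^1 mod 251 = 9, hash=114+9 mod 251 = 123
Option C: s[4]='f'->'e', delta=(5-6)*3^0 mod 251 = 250, hash=114+250 mod 251 = 113 <-- target
Option D: s[1]='d'->'e', delta=(5-4)*3^3 mod 251 = 27, hash=114+27 mod 251 = 141
Option E: s[2]='b'->'d', delta=(4-2)*3^2 mod 251 = 18, hash=114+18 mod 251 = 132

Answer: C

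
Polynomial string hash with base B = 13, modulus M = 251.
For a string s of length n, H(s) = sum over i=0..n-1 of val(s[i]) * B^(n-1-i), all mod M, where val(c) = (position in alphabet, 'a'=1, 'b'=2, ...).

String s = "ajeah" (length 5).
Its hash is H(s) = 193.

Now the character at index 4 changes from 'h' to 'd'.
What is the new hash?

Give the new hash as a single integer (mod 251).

val('h') = 8, val('d') = 4
Position k = 4, exponent = n-1-k = 0
B^0 mod M = 13^0 mod 251 = 1
Delta = (4 - 8) * 1 mod 251 = 247
New hash = (193 + 247) mod 251 = 189

Answer: 189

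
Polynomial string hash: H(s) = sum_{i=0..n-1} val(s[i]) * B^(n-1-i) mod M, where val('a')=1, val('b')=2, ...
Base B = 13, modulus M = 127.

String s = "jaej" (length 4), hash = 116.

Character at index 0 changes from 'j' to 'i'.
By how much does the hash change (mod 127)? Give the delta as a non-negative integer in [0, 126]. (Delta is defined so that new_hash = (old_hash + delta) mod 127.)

Answer: 89

Derivation:
Delta formula: (val(new) - val(old)) * B^(n-1-k) mod M
  val('i') - val('j') = 9 - 10 = -1
  B^(n-1-k) = 13^3 mod 127 = 38
  Delta = -1 * 38 mod 127 = 89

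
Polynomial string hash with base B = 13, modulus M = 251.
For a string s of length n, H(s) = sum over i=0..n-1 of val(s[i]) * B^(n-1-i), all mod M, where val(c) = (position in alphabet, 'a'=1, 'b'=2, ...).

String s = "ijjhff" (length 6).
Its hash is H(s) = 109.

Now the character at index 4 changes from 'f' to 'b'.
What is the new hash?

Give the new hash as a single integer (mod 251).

Answer: 57

Derivation:
val('f') = 6, val('b') = 2
Position k = 4, exponent = n-1-k = 1
B^1 mod M = 13^1 mod 251 = 13
Delta = (2 - 6) * 13 mod 251 = 199
New hash = (109 + 199) mod 251 = 57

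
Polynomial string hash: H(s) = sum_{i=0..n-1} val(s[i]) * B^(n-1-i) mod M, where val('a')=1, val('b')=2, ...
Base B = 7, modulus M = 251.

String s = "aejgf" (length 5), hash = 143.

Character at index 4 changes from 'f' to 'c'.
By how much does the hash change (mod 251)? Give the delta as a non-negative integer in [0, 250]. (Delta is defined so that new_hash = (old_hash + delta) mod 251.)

Answer: 248

Derivation:
Delta formula: (val(new) - val(old)) * B^(n-1-k) mod M
  val('c') - val('f') = 3 - 6 = -3
  B^(n-1-k) = 7^0 mod 251 = 1
  Delta = -3 * 1 mod 251 = 248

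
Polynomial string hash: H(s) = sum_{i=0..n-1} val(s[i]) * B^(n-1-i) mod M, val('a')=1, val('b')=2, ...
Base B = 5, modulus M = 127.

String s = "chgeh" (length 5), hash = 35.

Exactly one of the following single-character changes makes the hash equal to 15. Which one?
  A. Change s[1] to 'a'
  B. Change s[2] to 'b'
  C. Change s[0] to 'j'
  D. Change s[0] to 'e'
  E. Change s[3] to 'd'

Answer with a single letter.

Answer: D

Derivation:
Option A: s[1]='h'->'a', delta=(1-8)*5^3 mod 127 = 14, hash=35+14 mod 127 = 49
Option B: s[2]='g'->'b', delta=(2-7)*5^2 mod 127 = 2, hash=35+2 mod 127 = 37
Option C: s[0]='c'->'j', delta=(10-3)*5^4 mod 127 = 57, hash=35+57 mod 127 = 92
Option D: s[0]='c'->'e', delta=(5-3)*5^4 mod 127 = 107, hash=35+107 mod 127 = 15 <-- target
Option E: s[3]='e'->'d', delta=(4-5)*5^1 mod 127 = 122, hash=35+122 mod 127 = 30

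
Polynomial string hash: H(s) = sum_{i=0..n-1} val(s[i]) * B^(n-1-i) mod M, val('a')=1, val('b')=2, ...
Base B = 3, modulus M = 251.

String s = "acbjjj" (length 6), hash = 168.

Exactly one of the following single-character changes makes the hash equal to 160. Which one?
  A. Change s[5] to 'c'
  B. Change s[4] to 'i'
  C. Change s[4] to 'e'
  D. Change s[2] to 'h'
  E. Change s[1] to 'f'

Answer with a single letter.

Answer: E

Derivation:
Option A: s[5]='j'->'c', delta=(3-10)*3^0 mod 251 = 244, hash=168+244 mod 251 = 161
Option B: s[4]='j'->'i', delta=(9-10)*3^1 mod 251 = 248, hash=168+248 mod 251 = 165
Option C: s[4]='j'->'e', delta=(5-10)*3^1 mod 251 = 236, hash=168+236 mod 251 = 153
Option D: s[2]='b'->'h', delta=(8-2)*3^3 mod 251 = 162, hash=168+162 mod 251 = 79
Option E: s[1]='c'->'f', delta=(6-3)*3^4 mod 251 = 243, hash=168+243 mod 251 = 160 <-- target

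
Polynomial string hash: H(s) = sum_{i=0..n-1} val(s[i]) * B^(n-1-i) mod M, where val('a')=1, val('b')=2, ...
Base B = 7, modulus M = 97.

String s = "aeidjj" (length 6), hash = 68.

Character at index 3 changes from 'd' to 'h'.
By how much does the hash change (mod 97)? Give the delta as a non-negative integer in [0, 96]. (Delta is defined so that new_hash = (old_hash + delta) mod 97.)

Answer: 2

Derivation:
Delta formula: (val(new) - val(old)) * B^(n-1-k) mod M
  val('h') - val('d') = 8 - 4 = 4
  B^(n-1-k) = 7^2 mod 97 = 49
  Delta = 4 * 49 mod 97 = 2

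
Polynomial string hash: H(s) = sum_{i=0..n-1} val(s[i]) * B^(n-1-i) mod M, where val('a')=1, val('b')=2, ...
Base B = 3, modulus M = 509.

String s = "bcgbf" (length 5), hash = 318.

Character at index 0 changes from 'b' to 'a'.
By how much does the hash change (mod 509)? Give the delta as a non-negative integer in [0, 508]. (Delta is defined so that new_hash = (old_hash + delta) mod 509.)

Delta formula: (val(new) - val(old)) * B^(n-1-k) mod M
  val('a') - val('b') = 1 - 2 = -1
  B^(n-1-k) = 3^4 mod 509 = 81
  Delta = -1 * 81 mod 509 = 428

Answer: 428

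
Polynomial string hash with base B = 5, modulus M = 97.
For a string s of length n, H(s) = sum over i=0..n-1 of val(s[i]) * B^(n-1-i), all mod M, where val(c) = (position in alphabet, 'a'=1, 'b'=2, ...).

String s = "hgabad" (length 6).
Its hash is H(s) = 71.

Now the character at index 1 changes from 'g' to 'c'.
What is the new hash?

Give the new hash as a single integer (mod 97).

val('g') = 7, val('c') = 3
Position k = 1, exponent = n-1-k = 4
B^4 mod M = 5^4 mod 97 = 43
Delta = (3 - 7) * 43 mod 97 = 22
New hash = (71 + 22) mod 97 = 93

Answer: 93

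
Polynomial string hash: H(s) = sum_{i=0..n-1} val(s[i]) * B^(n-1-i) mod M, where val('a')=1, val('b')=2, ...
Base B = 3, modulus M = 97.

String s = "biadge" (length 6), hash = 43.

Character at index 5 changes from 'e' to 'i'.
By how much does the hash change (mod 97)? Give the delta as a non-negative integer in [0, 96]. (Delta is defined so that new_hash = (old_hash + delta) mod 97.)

Delta formula: (val(new) - val(old)) * B^(n-1-k) mod M
  val('i') - val('e') = 9 - 5 = 4
  B^(n-1-k) = 3^0 mod 97 = 1
  Delta = 4 * 1 mod 97 = 4

Answer: 4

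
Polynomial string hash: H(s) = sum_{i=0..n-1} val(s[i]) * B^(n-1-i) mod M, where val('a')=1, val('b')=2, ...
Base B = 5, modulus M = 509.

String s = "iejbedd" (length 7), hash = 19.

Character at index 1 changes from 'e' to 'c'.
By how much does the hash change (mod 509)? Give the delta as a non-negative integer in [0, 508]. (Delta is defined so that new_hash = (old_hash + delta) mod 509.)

Answer: 367

Derivation:
Delta formula: (val(new) - val(old)) * B^(n-1-k) mod M
  val('c') - val('e') = 3 - 5 = -2
  B^(n-1-k) = 5^5 mod 509 = 71
  Delta = -2 * 71 mod 509 = 367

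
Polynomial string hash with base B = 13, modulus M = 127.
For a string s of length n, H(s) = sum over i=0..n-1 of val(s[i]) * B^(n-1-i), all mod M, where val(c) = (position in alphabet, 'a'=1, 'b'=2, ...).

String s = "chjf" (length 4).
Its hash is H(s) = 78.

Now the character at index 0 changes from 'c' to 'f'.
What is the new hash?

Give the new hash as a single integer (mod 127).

val('c') = 3, val('f') = 6
Position k = 0, exponent = n-1-k = 3
B^3 mod M = 13^3 mod 127 = 38
Delta = (6 - 3) * 38 mod 127 = 114
New hash = (78 + 114) mod 127 = 65

Answer: 65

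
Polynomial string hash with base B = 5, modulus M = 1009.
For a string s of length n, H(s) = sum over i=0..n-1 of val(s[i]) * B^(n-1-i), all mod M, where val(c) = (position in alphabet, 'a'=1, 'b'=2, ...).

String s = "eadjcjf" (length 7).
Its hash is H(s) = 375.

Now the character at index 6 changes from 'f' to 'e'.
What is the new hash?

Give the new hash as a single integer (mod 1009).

Answer: 374

Derivation:
val('f') = 6, val('e') = 5
Position k = 6, exponent = n-1-k = 0
B^0 mod M = 5^0 mod 1009 = 1
Delta = (5 - 6) * 1 mod 1009 = 1008
New hash = (375 + 1008) mod 1009 = 374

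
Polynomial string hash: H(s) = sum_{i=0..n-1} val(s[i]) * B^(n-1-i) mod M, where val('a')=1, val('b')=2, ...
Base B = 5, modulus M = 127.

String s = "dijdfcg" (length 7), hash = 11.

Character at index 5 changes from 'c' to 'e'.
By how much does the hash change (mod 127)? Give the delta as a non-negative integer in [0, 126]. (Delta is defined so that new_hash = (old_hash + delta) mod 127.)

Answer: 10

Derivation:
Delta formula: (val(new) - val(old)) * B^(n-1-k) mod M
  val('e') - val('c') = 5 - 3 = 2
  B^(n-1-k) = 5^1 mod 127 = 5
  Delta = 2 * 5 mod 127 = 10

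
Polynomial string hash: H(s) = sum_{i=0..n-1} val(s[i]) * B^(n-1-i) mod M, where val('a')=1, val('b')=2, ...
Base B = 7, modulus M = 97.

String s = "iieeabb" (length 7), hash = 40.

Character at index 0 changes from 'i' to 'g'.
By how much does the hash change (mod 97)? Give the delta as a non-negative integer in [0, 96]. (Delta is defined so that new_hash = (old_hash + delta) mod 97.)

Delta formula: (val(new) - val(old)) * B^(n-1-k) mod M
  val('g') - val('i') = 7 - 9 = -2
  B^(n-1-k) = 7^6 mod 97 = 85
  Delta = -2 * 85 mod 97 = 24

Answer: 24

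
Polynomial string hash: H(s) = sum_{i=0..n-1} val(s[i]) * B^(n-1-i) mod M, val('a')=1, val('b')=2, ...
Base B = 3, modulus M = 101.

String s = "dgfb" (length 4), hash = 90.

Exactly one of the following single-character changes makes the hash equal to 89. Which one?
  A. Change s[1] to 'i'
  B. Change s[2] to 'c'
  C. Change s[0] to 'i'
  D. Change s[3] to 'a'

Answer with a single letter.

Option A: s[1]='g'->'i', delta=(9-7)*3^2 mod 101 = 18, hash=90+18 mod 101 = 7
Option B: s[2]='f'->'c', delta=(3-6)*3^1 mod 101 = 92, hash=90+92 mod 101 = 81
Option C: s[0]='d'->'i', delta=(9-4)*3^3 mod 101 = 34, hash=90+34 mod 101 = 23
Option D: s[3]='b'->'a', delta=(1-2)*3^0 mod 101 = 100, hash=90+100 mod 101 = 89 <-- target

Answer: D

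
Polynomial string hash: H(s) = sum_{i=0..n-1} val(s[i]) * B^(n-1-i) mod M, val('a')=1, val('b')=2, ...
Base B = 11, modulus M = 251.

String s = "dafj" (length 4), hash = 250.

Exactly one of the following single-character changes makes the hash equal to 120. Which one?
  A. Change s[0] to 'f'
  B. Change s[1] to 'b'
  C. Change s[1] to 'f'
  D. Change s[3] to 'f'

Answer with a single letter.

Answer: B

Derivation:
Option A: s[0]='d'->'f', delta=(6-4)*11^3 mod 251 = 152, hash=250+152 mod 251 = 151
Option B: s[1]='a'->'b', delta=(2-1)*11^2 mod 251 = 121, hash=250+121 mod 251 = 120 <-- target
Option C: s[1]='a'->'f', delta=(6-1)*11^2 mod 251 = 103, hash=250+103 mod 251 = 102
Option D: s[3]='j'->'f', delta=(6-10)*11^0 mod 251 = 247, hash=250+247 mod 251 = 246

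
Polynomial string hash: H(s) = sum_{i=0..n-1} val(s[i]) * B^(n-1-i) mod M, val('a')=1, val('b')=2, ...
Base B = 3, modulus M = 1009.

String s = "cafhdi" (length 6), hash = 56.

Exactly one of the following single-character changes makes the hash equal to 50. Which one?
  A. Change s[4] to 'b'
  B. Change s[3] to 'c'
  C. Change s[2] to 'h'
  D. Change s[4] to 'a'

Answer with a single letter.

Option A: s[4]='d'->'b', delta=(2-4)*3^1 mod 1009 = 1003, hash=56+1003 mod 1009 = 50 <-- target
Option B: s[3]='h'->'c', delta=(3-8)*3^2 mod 1009 = 964, hash=56+964 mod 1009 = 11
Option C: s[2]='f'->'h', delta=(8-6)*3^3 mod 1009 = 54, hash=56+54 mod 1009 = 110
Option D: s[4]='d'->'a', delta=(1-4)*3^1 mod 1009 = 1000, hash=56+1000 mod 1009 = 47

Answer: A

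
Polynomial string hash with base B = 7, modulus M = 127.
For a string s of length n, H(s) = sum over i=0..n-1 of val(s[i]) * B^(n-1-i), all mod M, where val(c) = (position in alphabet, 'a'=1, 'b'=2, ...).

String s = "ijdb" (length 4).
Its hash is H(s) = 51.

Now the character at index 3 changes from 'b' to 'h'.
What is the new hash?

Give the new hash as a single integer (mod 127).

val('b') = 2, val('h') = 8
Position k = 3, exponent = n-1-k = 0
B^0 mod M = 7^0 mod 127 = 1
Delta = (8 - 2) * 1 mod 127 = 6
New hash = (51 + 6) mod 127 = 57

Answer: 57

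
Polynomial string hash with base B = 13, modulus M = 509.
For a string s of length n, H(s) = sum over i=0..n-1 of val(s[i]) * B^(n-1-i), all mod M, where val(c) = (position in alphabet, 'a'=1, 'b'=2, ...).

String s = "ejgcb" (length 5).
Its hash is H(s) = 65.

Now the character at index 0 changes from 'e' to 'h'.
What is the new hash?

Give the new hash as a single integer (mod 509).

Answer: 236

Derivation:
val('e') = 5, val('h') = 8
Position k = 0, exponent = n-1-k = 4
B^4 mod M = 13^4 mod 509 = 57
Delta = (8 - 5) * 57 mod 509 = 171
New hash = (65 + 171) mod 509 = 236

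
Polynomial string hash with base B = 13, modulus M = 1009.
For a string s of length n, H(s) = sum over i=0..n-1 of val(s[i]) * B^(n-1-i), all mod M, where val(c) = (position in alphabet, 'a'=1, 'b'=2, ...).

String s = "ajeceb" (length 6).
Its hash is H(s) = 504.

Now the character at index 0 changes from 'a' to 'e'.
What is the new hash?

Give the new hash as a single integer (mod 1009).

val('a') = 1, val('e') = 5
Position k = 0, exponent = n-1-k = 5
B^5 mod M = 13^5 mod 1009 = 990
Delta = (5 - 1) * 990 mod 1009 = 933
New hash = (504 + 933) mod 1009 = 428

Answer: 428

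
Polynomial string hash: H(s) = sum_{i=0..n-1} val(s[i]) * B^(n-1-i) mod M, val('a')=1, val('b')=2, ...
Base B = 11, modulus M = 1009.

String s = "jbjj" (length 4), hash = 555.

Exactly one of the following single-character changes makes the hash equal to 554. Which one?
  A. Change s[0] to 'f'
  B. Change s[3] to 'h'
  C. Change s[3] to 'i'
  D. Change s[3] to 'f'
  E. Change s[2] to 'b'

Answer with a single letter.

Option A: s[0]='j'->'f', delta=(6-10)*11^3 mod 1009 = 730, hash=555+730 mod 1009 = 276
Option B: s[3]='j'->'h', delta=(8-10)*11^0 mod 1009 = 1007, hash=555+1007 mod 1009 = 553
Option C: s[3]='j'->'i', delta=(9-10)*11^0 mod 1009 = 1008, hash=555+1008 mod 1009 = 554 <-- target
Option D: s[3]='j'->'f', delta=(6-10)*11^0 mod 1009 = 1005, hash=555+1005 mod 1009 = 551
Option E: s[2]='j'->'b', delta=(2-10)*11^1 mod 1009 = 921, hash=555+921 mod 1009 = 467

Answer: C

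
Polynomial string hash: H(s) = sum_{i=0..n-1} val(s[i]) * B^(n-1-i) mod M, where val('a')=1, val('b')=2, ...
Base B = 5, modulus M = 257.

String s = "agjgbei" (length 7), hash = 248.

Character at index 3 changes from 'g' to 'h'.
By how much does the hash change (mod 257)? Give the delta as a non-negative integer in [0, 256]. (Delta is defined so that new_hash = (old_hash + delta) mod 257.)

Answer: 125

Derivation:
Delta formula: (val(new) - val(old)) * B^(n-1-k) mod M
  val('h') - val('g') = 8 - 7 = 1
  B^(n-1-k) = 5^3 mod 257 = 125
  Delta = 1 * 125 mod 257 = 125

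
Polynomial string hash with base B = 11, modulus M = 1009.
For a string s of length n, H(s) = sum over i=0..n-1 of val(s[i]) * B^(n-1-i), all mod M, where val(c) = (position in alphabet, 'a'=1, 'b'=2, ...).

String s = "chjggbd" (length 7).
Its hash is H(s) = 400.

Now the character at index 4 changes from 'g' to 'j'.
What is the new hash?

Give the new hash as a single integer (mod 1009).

Answer: 763

Derivation:
val('g') = 7, val('j') = 10
Position k = 4, exponent = n-1-k = 2
B^2 mod M = 11^2 mod 1009 = 121
Delta = (10 - 7) * 121 mod 1009 = 363
New hash = (400 + 363) mod 1009 = 763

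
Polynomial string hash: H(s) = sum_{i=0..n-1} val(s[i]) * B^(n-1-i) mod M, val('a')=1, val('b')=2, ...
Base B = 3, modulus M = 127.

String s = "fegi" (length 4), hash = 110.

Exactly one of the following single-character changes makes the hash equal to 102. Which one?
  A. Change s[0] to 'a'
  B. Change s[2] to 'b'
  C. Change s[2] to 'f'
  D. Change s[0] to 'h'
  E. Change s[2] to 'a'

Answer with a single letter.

Option A: s[0]='f'->'a', delta=(1-6)*3^3 mod 127 = 119, hash=110+119 mod 127 = 102 <-- target
Option B: s[2]='g'->'b', delta=(2-7)*3^1 mod 127 = 112, hash=110+112 mod 127 = 95
Option C: s[2]='g'->'f', delta=(6-7)*3^1 mod 127 = 124, hash=110+124 mod 127 = 107
Option D: s[0]='f'->'h', delta=(8-6)*3^3 mod 127 = 54, hash=110+54 mod 127 = 37
Option E: s[2]='g'->'a', delta=(1-7)*3^1 mod 127 = 109, hash=110+109 mod 127 = 92

Answer: A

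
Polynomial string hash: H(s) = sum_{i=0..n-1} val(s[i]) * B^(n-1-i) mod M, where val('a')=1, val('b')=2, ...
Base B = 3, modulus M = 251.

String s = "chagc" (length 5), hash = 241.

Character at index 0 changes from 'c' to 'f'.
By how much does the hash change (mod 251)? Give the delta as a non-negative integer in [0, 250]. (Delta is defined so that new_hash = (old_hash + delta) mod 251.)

Answer: 243

Derivation:
Delta formula: (val(new) - val(old)) * B^(n-1-k) mod M
  val('f') - val('c') = 6 - 3 = 3
  B^(n-1-k) = 3^4 mod 251 = 81
  Delta = 3 * 81 mod 251 = 243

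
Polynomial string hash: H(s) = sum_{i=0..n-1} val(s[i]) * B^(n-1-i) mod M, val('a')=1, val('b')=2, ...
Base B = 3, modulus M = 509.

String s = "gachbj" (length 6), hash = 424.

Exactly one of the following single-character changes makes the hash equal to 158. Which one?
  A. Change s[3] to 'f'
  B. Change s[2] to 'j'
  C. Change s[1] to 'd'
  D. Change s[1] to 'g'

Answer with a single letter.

Option A: s[3]='h'->'f', delta=(6-8)*3^2 mod 509 = 491, hash=424+491 mod 509 = 406
Option B: s[2]='c'->'j', delta=(10-3)*3^3 mod 509 = 189, hash=424+189 mod 509 = 104
Option C: s[1]='a'->'d', delta=(4-1)*3^4 mod 509 = 243, hash=424+243 mod 509 = 158 <-- target
Option D: s[1]='a'->'g', delta=(7-1)*3^4 mod 509 = 486, hash=424+486 mod 509 = 401

Answer: C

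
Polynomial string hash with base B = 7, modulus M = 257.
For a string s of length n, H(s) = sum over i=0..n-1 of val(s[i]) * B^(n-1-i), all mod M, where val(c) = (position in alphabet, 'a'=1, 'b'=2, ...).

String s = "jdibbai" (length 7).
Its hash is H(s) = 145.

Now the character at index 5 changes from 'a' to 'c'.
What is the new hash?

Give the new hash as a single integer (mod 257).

Answer: 159

Derivation:
val('a') = 1, val('c') = 3
Position k = 5, exponent = n-1-k = 1
B^1 mod M = 7^1 mod 257 = 7
Delta = (3 - 1) * 7 mod 257 = 14
New hash = (145 + 14) mod 257 = 159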